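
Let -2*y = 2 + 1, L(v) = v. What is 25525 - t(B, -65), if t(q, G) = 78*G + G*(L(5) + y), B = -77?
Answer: 61645/2 ≈ 30823.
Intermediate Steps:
y = -3/2 (y = -(2 + 1)/2 = -½*3 = -3/2 ≈ -1.5000)
t(q, G) = 163*G/2 (t(q, G) = 78*G + G*(5 - 3/2) = 78*G + G*(7/2) = 78*G + 7*G/2 = 163*G/2)
25525 - t(B, -65) = 25525 - 163*(-65)/2 = 25525 - 1*(-10595/2) = 25525 + 10595/2 = 61645/2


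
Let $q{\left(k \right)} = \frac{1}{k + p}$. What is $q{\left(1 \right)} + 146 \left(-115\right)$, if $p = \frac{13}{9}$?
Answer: $- \frac{369371}{22} \approx -16790.0$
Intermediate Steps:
$p = \frac{13}{9}$ ($p = 13 \cdot \frac{1}{9} = \frac{13}{9} \approx 1.4444$)
$q{\left(k \right)} = \frac{1}{\frac{13}{9} + k}$ ($q{\left(k \right)} = \frac{1}{k + \frac{13}{9}} = \frac{1}{\frac{13}{9} + k}$)
$q{\left(1 \right)} + 146 \left(-115\right) = \frac{9}{13 + 9 \cdot 1} + 146 \left(-115\right) = \frac{9}{13 + 9} - 16790 = \frac{9}{22} - 16790 = - \frac{369371}{22}$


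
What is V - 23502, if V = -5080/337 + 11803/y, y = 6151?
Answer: -48744259743/2072887 ≈ -23515.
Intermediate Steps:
V = -27269469/2072887 (V = -5080/337 + 11803/6151 = -27269469/2072887 ≈ -13.155)
V - 23502 = -27269469/2072887 - 23502 = -48744259743/2072887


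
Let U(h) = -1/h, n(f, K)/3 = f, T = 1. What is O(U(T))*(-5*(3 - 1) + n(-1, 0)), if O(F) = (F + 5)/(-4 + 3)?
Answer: 52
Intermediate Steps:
n(f, K) = 3*f
O(F) = -5 - F (O(F) = (5 + F)/(-1) = (5 + F)*(-1) = -5 - F)
O(U(T))*(-5*(3 - 1) + n(-1, 0)) = (-5 - (-1)/1)*(-5*(3 - 1) + 3*(-1)) = (-5 - (-1))*(-5*2 - 3) = (-5 - 1*(-1))*(-10 - 3) = (-5 + 1)*(-13) = -4*(-13) = 52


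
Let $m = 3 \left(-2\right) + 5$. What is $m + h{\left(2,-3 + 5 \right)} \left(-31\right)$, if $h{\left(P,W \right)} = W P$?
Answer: $-125$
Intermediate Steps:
$h{\left(P,W \right)} = P W$
$m = -1$ ($m = -6 + 5 = -1$)
$m + h{\left(2,-3 + 5 \right)} \left(-31\right) = -1 + 2 \left(-3 + 5\right) \left(-31\right) = -1 + 2 \cdot 2 \left(-31\right) = -1 + 4 \left(-31\right) = -1 - 124 = -125$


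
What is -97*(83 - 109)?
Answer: 2522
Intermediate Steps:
-97*(83 - 109) = -97*(-26) = 2522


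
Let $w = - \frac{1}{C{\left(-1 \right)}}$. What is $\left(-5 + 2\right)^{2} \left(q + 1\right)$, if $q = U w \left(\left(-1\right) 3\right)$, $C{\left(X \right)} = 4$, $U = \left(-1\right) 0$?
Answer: $9$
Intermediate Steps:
$U = 0$
$w = - \frac{1}{4} \approx -0.25$
$q = 0$ ($q = 0 \left(- \frac{1}{4}\right) \left(\left(-1\right) 3\right) = 0 \left(-3\right) = 0$)
$\left(-5 + 2\right)^{2} \left(q + 1\right) = \left(-5 + 2\right)^{2} \left(0 + 1\right) = \left(-3\right)^{2} \cdot 1 = 9 \cdot 1 = 9$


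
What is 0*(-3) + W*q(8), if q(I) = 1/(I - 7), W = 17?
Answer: 17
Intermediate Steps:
q(I) = 1/(-7 + I)
0*(-3) + W*q(8) = 0*(-3) + 17/(-7 + 8) = 0 + 17/1 = 0 + 17*1 = 0 + 17 = 17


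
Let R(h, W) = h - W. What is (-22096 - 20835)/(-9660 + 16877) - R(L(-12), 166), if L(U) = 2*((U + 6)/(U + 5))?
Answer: 1142719/7217 ≈ 158.34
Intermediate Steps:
L(U) = 2*(6 + U)/(5 + U) (L(U) = 2*((6 + U)/(5 + U)) = 2*(6 + U)/(5 + U))
(-22096 - 20835)/(-9660 + 16877) - R(L(-12), 166) = (-22096 - 20835)/(-9660 + 16877) - (2*(6 - 12)/(5 - 12) - 1*166) = -42931/7217 - (2*(-6)/(-7) - 166) = -42931*1/7217 - (2*(-⅐)*(-6) - 166) = -6133/1031 - (12/7 - 166) = -6133/1031 - 1*(-1150/7) = -6133/1031 + 1150/7 = 1142719/7217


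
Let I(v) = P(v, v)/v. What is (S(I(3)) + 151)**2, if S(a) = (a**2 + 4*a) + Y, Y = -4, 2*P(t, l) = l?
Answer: 356409/16 ≈ 22276.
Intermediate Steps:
P(t, l) = l/2
I(v) = 1/2 (I(v) = (v/2)/v = 1/2)
S(a) = -4 + a**2 + 4*a (S(a) = (a**2 + 4*a) - 4 = -4 + a**2 + 4*a)
(S(I(3)) + 151)**2 = ((-4 + (1/2)**2 + 4*(1/2)) + 151)**2 = ((-4 + 1/4 + 2) + 151)**2 = (-7/4 + 151)**2 = (597/4)**2 = 356409/16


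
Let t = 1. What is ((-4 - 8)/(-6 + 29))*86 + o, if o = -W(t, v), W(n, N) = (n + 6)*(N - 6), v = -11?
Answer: 1705/23 ≈ 74.130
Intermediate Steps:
W(n, N) = (-6 + N)*(6 + n) (W(n, N) = (6 + n)*(-6 + N) = (-6 + N)*(6 + n))
o = 119 (o = -(-36 - 6*1 + 6*(-11) - 11*1) = -(-36 - 6 - 66 - 11) = -1*(-119) = 119)
((-4 - 8)/(-6 + 29))*86 + o = ((-4 - 8)/(-6 + 29))*86 + 119 = -12/23*86 + 119 = -1032/23 + 119 = 1705/23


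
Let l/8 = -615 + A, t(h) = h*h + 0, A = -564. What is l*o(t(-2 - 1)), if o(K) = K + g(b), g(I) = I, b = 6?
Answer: -141480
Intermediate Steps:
t(h) = h² (t(h) = h² + 0 = h²)
o(K) = 6 + K (o(K) = K + 6 = 6 + K)
l = -9432 (l = 8*(-615 - 564) = 8*(-1179) = -9432)
l*o(t(-2 - 1)) = -9432*(6 + (-2 - 1)²) = -9432*(6 + (-3)²) = -9432*(6 + 9) = -9432*15 = -141480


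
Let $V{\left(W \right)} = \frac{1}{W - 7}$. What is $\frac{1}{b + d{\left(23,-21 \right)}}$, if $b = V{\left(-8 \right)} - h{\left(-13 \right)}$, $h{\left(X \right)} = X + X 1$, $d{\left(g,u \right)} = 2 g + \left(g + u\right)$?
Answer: $\frac{15}{1109} \approx 0.013526$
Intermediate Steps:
$d{\left(g,u \right)} = u + 3 g$
$h{\left(X \right)} = 2 X$ ($h{\left(X \right)} = X + X = 2 X$)
$V{\left(W \right)} = \frac{1}{-7 + W}$
$b = \frac{389}{15}$ ($b = \frac{1}{-7 - 8} - 2 \left(-13\right) = \frac{1}{-15} - -26 = - \frac{1}{15} + 26 = \frac{389}{15} \approx 25.933$)
$\frac{1}{b + d{\left(23,-21 \right)}} = \frac{1}{\frac{389}{15} + \left(-21 + 3 \cdot 23\right)} = \frac{1}{\frac{389}{15} + \left(-21 + 69\right)} = \frac{1}{\frac{389}{15} + 48} = \frac{1}{\frac{1109}{15}} = \frac{15}{1109}$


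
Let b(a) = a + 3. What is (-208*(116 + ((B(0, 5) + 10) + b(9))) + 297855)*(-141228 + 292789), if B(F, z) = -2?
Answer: 40855844087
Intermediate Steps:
b(a) = 3 + a
(-208*(116 + ((B(0, 5) + 10) + b(9))) + 297855)*(-141228 + 292789) = (-208*(116 + ((-2 + 10) + (3 + 9))) + 297855)*(-141228 + 292789) = (-208*(116 + (8 + 12)) + 297855)*151561 = (-208*(116 + 20) + 297855)*151561 = (-208*136 + 297855)*151561 = (-28288 + 297855)*151561 = 269567*151561 = 40855844087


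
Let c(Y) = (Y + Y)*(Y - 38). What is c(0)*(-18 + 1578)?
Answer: 0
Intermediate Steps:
c(Y) = 2*Y*(-38 + Y) (c(Y) = (2*Y)*(-38 + Y) = 2*Y*(-38 + Y))
c(0)*(-18 + 1578) = (2*0*(-38 + 0))*(-18 + 1578) = (2*0*(-38))*1560 = 0*1560 = 0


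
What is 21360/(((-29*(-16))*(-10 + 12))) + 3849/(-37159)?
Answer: 49384023/2155222 ≈ 22.914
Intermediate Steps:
21360/(((-29*(-16))*(-10 + 12))) + 3849/(-37159) = 21360/((464*2)) + 3849*(-1/37159) = 21360/928 - 3849/37159 = 21360*(1/928) - 3849/37159 = 1335/58 - 3849/37159 = 49384023/2155222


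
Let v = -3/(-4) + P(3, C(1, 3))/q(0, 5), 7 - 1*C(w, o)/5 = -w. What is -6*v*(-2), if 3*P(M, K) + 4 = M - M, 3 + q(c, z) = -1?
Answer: 13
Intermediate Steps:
q(c, z) = -4 (q(c, z) = -3 - 1 = -4)
C(w, o) = 35 + 5*w (C(w, o) = 35 - (-5)*w = 35 + 5*w)
P(M, K) = -4/3 (P(M, K) = -4/3 + (M - M)/3 = -4/3 + (1/3)*0 = -4/3 + 0 = -4/3)
v = 13/12 (v = -3/(-4) - 4/3/(-4) = -3*(-1/4) - 4/3*(-1/4) = 3/4 + 1/3 = 13/12 ≈ 1.0833)
-6*v*(-2) = -6*13/12*(-2) = -13/2*(-2) = 13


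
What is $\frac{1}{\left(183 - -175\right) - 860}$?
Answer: $- \frac{1}{502} \approx -0.001992$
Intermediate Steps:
$\frac{1}{\left(183 - -175\right) - 860} = \frac{1}{\left(183 + 175\right) - 860} = \frac{1}{358 - 860} = \frac{1}{-502} = - \frac{1}{502}$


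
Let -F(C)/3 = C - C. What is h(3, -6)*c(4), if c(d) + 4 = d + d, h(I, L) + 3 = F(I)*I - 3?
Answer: -24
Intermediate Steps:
F(C) = 0 (F(C) = -3*(C - C) = -3*0 = 0)
h(I, L) = -6 (h(I, L) = -3 + (0*I - 3) = -3 + (0 - 3) = -3 - 3 = -6)
c(d) = -4 + 2*d (c(d) = -4 + (d + d) = -4 + 2*d)
h(3, -6)*c(4) = -6*(-4 + 2*4) = -6*(-4 + 8) = -6*4 = -24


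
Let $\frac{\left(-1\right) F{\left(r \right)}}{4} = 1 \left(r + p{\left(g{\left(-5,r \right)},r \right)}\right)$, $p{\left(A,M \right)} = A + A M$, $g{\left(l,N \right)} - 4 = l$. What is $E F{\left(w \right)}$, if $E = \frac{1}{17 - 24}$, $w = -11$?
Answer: $- \frac{4}{7} \approx -0.57143$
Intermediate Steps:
$g{\left(l,N \right)} = 4 + l$
$E = - \frac{1}{7}$ ($E = \frac{1}{-7} = - \frac{1}{7} \approx -0.14286$)
$F{\left(r \right)} = 4$ ($F{\left(r \right)} = - 4 \cdot 1 \left(r + \left(4 - 5\right) \left(1 + r\right)\right) = - 4 \cdot 1 \left(r - \left(1 + r\right)\right) = - 4 \cdot 1 \left(-1\right) = \left(-4\right) \left(-1\right) = 4$)
$E F{\left(w \right)} = \left(- \frac{1}{7}\right) 4 = - \frac{4}{7}$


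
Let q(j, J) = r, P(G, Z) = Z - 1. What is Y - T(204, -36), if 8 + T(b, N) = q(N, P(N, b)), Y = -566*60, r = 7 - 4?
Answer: -33955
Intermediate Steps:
P(G, Z) = -1 + Z
r = 3
q(j, J) = 3
Y = -33960
T(b, N) = -5 (T(b, N) = -8 + 3 = -5)
Y - T(204, -36) = -33960 - 1*(-5) = -33960 + 5 = -33955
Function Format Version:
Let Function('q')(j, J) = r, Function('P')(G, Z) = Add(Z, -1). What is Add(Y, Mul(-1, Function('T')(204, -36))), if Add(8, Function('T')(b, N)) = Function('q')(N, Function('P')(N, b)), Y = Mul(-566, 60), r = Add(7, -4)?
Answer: -33955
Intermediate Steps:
Function('P')(G, Z) = Add(-1, Z)
r = 3
Function('q')(j, J) = 3
Y = -33960
Function('T')(b, N) = -5 (Function('T')(b, N) = Add(-8, 3) = -5)
Add(Y, Mul(-1, Function('T')(204, -36))) = Add(-33960, Mul(-1, -5)) = Add(-33960, 5) = -33955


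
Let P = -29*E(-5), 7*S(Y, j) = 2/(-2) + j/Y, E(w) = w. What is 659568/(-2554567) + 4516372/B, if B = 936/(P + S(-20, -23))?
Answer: 8365829841949259/11955373560 ≈ 6.9976e+5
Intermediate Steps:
S(Y, j) = -⅐ + j/(7*Y) (S(Y, j) = (2/(-2) + j/Y)/7 = (2*(-½) + j/Y)/7 = (-1 + j/Y)/7 = -⅐ + j/(7*Y))
P = 145 (P = -29*(-5) = 145)
B = 131040/20303 (B = 936/(145 + (⅐)*(-23 - 1*(-20))/(-20)) = 936/(145 + (⅐)*(-1/20)*(-23 + 20)) = 936/(145 + (⅐)*(-1/20)*(-3)) = 936/(145 + 3/140) = 936/(20303/140) = (140/20303)*936 = 131040/20303 ≈ 6.4542)
659568/(-2554567) + 4516372/B = 659568/(-2554567) + 4516372/(131040/20303) = 659568*(-1/2554567) + 4516372*(20303/131040) = -659568/2554567 + 3274853597/4680 = 8365829841949259/11955373560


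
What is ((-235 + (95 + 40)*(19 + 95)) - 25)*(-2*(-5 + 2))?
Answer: 90780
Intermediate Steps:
((-235 + (95 + 40)*(19 + 95)) - 25)*(-2*(-5 + 2)) = ((-235 + 135*114) - 25)*(-2*(-3)) = ((-235 + 15390) - 25)*6 = (15155 - 25)*6 = 15130*6 = 90780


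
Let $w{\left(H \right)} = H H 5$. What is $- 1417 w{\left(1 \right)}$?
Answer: $-7085$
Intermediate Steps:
$w{\left(H \right)} = 5 H^{2}$ ($w{\left(H \right)} = H^{2} \cdot 5 = 5 H^{2}$)
$- 1417 w{\left(1 \right)} = - 1417 \cdot 5 \cdot 1^{2} = - 1417 \cdot 5 \cdot 1 = \left(-1417\right) 5 = -7085$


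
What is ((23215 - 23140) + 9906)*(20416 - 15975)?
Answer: 44325621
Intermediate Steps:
((23215 - 23140) + 9906)*(20416 - 15975) = (75 + 9906)*4441 = 9981*4441 = 44325621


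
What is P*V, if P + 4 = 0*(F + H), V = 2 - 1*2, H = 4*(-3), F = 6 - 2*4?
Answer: 0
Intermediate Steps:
F = -2 (F = 6 - 8 = -2)
H = -12
V = 0 (V = 2 - 2 = 0)
P = -4 (P = -4 + 0*(-2 - 12) = -4 + 0*(-14) = -4 + 0 = -4)
P*V = -4*0 = 0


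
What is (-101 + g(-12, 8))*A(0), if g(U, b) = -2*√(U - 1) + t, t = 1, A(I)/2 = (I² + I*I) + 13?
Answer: -2600 - 52*I*√13 ≈ -2600.0 - 187.49*I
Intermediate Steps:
A(I) = 26 + 4*I² (A(I) = 2*((I² + I*I) + 13) = 2*((I² + I²) + 13) = 2*(2*I² + 13) = 2*(13 + 2*I²) = 26 + 4*I²)
g(U, b) = 1 - 2*√(-1 + U) (g(U, b) = -2*√(U - 1) + 1 = -2*√(-1 + U) + 1 = 1 - 2*√(-1 + U))
(-101 + g(-12, 8))*A(0) = (-101 + (1 - 2*√(-1 - 12)))*(26 + 4*0²) = (-101 + (1 - 2*I*√13))*(26 + 4*0) = (-101 + (1 - 2*I*√13))*(26 + 0) = (-101 + (1 - 2*I*√13))*26 = (-100 - 2*I*√13)*26 = -2600 - 52*I*√13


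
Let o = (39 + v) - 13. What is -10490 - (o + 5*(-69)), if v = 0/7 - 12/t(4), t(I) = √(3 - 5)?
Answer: -10171 - 6*I*√2 ≈ -10171.0 - 8.4853*I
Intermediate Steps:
t(I) = I*√2 (t(I) = √(-2) = I*√2)
v = 6*I*√2 (v = 0/7 - 12*(-I*√2/2) = 0*(⅐) - (-6)*I*√2 = 0 + 6*I*√2 = 6*I*√2 ≈ 8.4853*I)
o = 26 + 6*I*√2 (o = (39 + 6*I*√2) - 13 = 26 + 6*I*√2 ≈ 26.0 + 8.4853*I)
-10490 - (o + 5*(-69)) = -10490 - ((26 + 6*I*√2) + 5*(-69)) = -10490 - ((26 + 6*I*√2) - 345) = -10490 - (-319 + 6*I*√2) = -10490 + (319 - 6*I*√2) = -10171 - 6*I*√2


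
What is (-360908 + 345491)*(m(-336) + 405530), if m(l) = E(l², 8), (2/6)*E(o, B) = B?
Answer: -6252426018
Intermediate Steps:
E(o, B) = 3*B
m(l) = 24 (m(l) = 3*8 = 24)
(-360908 + 345491)*(m(-336) + 405530) = (-360908 + 345491)*(24 + 405530) = -15417*405554 = -6252426018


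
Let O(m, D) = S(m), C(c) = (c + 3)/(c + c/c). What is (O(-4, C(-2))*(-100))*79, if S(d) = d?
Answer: 31600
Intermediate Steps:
C(c) = (3 + c)/(1 + c) (C(c) = (3 + c)/(c + 1) = (3 + c)/(1 + c))
O(m, D) = m
(O(-4, C(-2))*(-100))*79 = -4*(-100)*79 = 400*79 = 31600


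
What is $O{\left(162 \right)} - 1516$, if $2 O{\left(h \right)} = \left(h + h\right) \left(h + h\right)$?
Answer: $50972$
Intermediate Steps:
$O{\left(h \right)} = 2 h^{2}$ ($O{\left(h \right)} = \frac{\left(h + h\right) \left(h + h\right)}{2} = \frac{2 h 2 h}{2} = \frac{4 h^{2}}{2} = 2 h^{2}$)
$O{\left(162 \right)} - 1516 = 2 \cdot 162^{2} - 1516 = 2 \cdot 26244 - 1516 = 52488 - 1516 = 50972$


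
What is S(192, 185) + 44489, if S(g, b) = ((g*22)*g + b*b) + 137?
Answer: 889859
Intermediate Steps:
S(g, b) = 137 + b² + 22*g² (S(g, b) = ((22*g)*g + b²) + 137 = (22*g² + b²) + 137 = (b² + 22*g²) + 137 = 137 + b² + 22*g²)
S(192, 185) + 44489 = (137 + 185² + 22*192²) + 44489 = (137 + 34225 + 22*36864) + 44489 = (137 + 34225 + 811008) + 44489 = 845370 + 44489 = 889859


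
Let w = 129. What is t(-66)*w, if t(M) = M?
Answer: -8514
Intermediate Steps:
t(-66)*w = -66*129 = -8514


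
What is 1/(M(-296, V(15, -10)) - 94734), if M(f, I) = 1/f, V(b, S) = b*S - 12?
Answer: -296/28041265 ≈ -1.0556e-5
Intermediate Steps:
V(b, S) = -12 + S*b (V(b, S) = S*b - 12 = -12 + S*b)
1/(M(-296, V(15, -10)) - 94734) = 1/(1/(-296) - 94734) = 1/(-1/296 - 94734) = 1/(-28041265/296) = -296/28041265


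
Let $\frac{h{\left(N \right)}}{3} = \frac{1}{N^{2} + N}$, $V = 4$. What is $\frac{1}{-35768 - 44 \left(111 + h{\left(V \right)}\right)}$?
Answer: $- \frac{5}{203293} \approx -2.4595 \cdot 10^{-5}$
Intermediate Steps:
$h{\left(N \right)} = \frac{3}{N + N^{2}}$ ($h{\left(N \right)} = \frac{3}{N^{2} + N} = \frac{3}{N + N^{2}}$)
$\frac{1}{-35768 - 44 \left(111 + h{\left(V \right)}\right)} = \frac{1}{-35768 - 44 \left(111 + \frac{3}{4 \left(1 + 4\right)}\right)} = \frac{1}{-35768 - 44 \left(111 + 3 \cdot \frac{1}{4} \cdot \frac{1}{5}\right)} = \frac{1}{-35768 - 44 \left(111 + \frac{3}{20}\right)} = \frac{1}{-35768 - \frac{24453}{5}} = \frac{1}{- \frac{203293}{5}} = - \frac{5}{203293}$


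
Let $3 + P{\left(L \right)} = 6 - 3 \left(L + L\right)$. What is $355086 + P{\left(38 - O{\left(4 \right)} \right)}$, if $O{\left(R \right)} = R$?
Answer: $354885$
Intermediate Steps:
$P{\left(L \right)} = 3 - 6 L$ ($P{\left(L \right)} = -3 - \left(-6 + 3 \left(L + L\right)\right) = -3 - \left(-6 + 3 \cdot 2 L\right) = -3 - \left(-6 + 6 L\right) = 3 - 6 L$)
$355086 + P{\left(38 - O{\left(4 \right)} \right)} = 355086 + \left(3 - 6 \left(38 - 4\right)\right) = 355086 + \left(3 - 204\right) = 355086 - 201 = 354885$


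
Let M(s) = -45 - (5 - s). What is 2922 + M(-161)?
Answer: 2711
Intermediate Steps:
M(s) = -50 + s (M(s) = -45 + (-5 + s) = -50 + s)
2922 + M(-161) = 2922 + (-50 - 161) = 2922 - 211 = 2711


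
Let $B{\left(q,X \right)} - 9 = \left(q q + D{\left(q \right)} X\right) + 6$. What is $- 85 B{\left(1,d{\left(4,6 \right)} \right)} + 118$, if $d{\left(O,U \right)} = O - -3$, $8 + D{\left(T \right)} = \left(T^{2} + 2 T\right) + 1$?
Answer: $1138$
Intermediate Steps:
$D{\left(T \right)} = -7 + T^{2} + 2 T$ ($D{\left(T \right)} = -8 + \left(\left(T^{2} + 2 T\right) + 1\right) = -8 + \left(1 + T^{2} + 2 T\right) = -7 + T^{2} + 2 T$)
$d{\left(O,U \right)} = 3 + O$ ($d{\left(O,U \right)} = O + 3 = 3 + O$)
$B{\left(q,X \right)} = 15 + q^{2} + X \left(-7 + q^{2} + 2 q\right)$ ($B{\left(q,X \right)} = 9 + \left(\left(q q + \left(-7 + q^{2} + 2 q\right) X\right) + 6\right) = 9 + \left(\left(q^{2} + X \left(-7 + q^{2} + 2 q\right)\right) + 6\right) = 9 + \left(6 + q^{2} + X \left(-7 + q^{2} + 2 q\right)\right) = 15 + q^{2} + X \left(-7 + q^{2} + 2 q\right)$)
$- 85 B{\left(1,d{\left(4,6 \right)} \right)} + 118 = - 85 \left(15 + 1^{2} + \left(3 + 4\right) \left(-7 + 1^{2} + 2 \cdot 1\right)\right) + 118 = - 85 \left(15 + 1 + 7 \left(-7 + 1 + 2\right)\right) + 118 = - 85 \left(15 + 1 + 7 \left(-4\right)\right) + 118 = - 85 \left(15 + 1 - 28\right) + 118 = \left(-85\right) \left(-12\right) + 118 = 1020 + 118 = 1138$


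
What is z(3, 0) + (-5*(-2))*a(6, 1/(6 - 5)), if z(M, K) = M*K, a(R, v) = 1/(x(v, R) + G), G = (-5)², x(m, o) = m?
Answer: 5/13 ≈ 0.38462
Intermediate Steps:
G = 25
a(R, v) = 1/(25 + v) (a(R, v) = 1/(v + 25) = 1/(25 + v))
z(M, K) = K*M
z(3, 0) + (-5*(-2))*a(6, 1/(6 - 5)) = 0*3 + (-5*(-2))/(25 + 1/(6 - 5)) = 0 + 10/(25 + 1/1) = 0 + 10/(25 + 1) = 0 + 10/26 = 0 + 10*(1/26) = 0 + 5/13 = 5/13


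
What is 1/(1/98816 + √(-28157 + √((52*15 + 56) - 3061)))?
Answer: 1/(1/98816 + √(-28157 + 5*I*√89)) ≈ 4.99e-6 - 0.0059595*I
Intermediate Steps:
1/(1/98816 + √(-28157 + √((52*15 + 56) - 3061))) = 1/(1/98816 + √(-28157 + √((780 + 56) - 3061))) = 1/(1/98816 + √(-28157 + √(836 - 3061))) = 1/(1/98816 + √(-28157 + √(-2225))) = 1/(1/98816 + √(-28157 + 5*I*√89))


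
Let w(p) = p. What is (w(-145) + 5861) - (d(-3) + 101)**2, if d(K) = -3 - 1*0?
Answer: -3888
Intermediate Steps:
d(K) = -3 (d(K) = -3 + 0 = -3)
(w(-145) + 5861) - (d(-3) + 101)**2 = (-145 + 5861) - (-3 + 101)**2 = 5716 - 1*98**2 = 5716 - 1*9604 = 5716 - 9604 = -3888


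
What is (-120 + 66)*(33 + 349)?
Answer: -20628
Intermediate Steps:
(-120 + 66)*(33 + 349) = -54*382 = -20628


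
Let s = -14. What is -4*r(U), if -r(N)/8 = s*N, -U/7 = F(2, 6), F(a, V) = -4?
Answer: -12544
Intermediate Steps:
U = 28 (U = -7*(-4) = 28)
r(N) = 112*N (r(N) = -(-112)*N = 112*N)
-4*r(U) = -448*28 = -4*3136 = -12544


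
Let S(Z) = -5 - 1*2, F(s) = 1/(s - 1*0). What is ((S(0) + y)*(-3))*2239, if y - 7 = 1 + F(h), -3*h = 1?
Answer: 13434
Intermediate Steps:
h = -⅓ (h = -⅓*1 = -⅓ ≈ -0.33333)
F(s) = 1/s (F(s) = 1/(s + 0) = 1/s)
y = 5 (y = 7 + (1 + 1/(-⅓)) = 7 + (1 - 3) = 7 - 2 = 5)
S(Z) = -7 (S(Z) = -5 - 2 = -7)
((S(0) + y)*(-3))*2239 = ((-7 + 5)*(-3))*2239 = -2*(-3)*2239 = 6*2239 = 13434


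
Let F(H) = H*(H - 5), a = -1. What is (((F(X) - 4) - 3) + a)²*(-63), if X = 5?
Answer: -4032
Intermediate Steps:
F(H) = H*(-5 + H)
(((F(X) - 4) - 3) + a)²*(-63) = (((5*(-5 + 5) - 4) - 3) - 1)²*(-63) = (((5*0 - 4) - 3) - 1)²*(-63) = (((0 - 4) - 3) - 1)²*(-63) = ((-4 - 3) - 1)²*(-63) = (-7 - 1)²*(-63) = (-8)²*(-63) = 64*(-63) = -4032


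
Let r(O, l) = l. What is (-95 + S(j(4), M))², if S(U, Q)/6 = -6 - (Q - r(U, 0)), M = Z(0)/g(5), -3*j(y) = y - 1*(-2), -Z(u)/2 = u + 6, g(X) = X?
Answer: 339889/25 ≈ 13596.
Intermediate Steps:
Z(u) = -12 - 2*u (Z(u) = -2*(u + 6) = -2*(6 + u) = -12 - 2*u)
j(y) = -⅔ - y/3 (j(y) = -(y - 1*(-2))/3 = -(y + 2)/3 = -(2 + y)/3 = -⅔ - y/3)
M = -12/5 (M = (-12 - 2*0)/5 = (-12 + 0)*(⅕) = -12*⅕ = -12/5 ≈ -2.4000)
S(U, Q) = -36 - 6*Q (S(U, Q) = 6*(-6 - (Q - 1*0)) = 6*(-6 - (Q + 0)) = 6*(-6 - Q) = -36 - 6*Q)
(-95 + S(j(4), M))² = (-95 + (-36 - 6*(-12/5)))² = (-95 + (-36 + 72/5))² = (-95 - 108/5)² = (-583/5)² = 339889/25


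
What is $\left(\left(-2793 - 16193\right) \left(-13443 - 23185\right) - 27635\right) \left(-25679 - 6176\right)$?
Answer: $-22151698557915$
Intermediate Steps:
$\left(\left(-2793 - 16193\right) \left(-13443 - 23185\right) - 27635\right) \left(-25679 - 6176\right) = \left(\left(-18986\right) \left(-36628\right) - 27635\right) \left(-31855\right) = \left(695419208 - 27635\right) \left(-31855\right) = 695391573 \left(-31855\right) = -22151698557915$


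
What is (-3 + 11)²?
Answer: 64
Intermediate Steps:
(-3 + 11)² = 8² = 64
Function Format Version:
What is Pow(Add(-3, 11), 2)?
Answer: 64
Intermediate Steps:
Pow(Add(-3, 11), 2) = Pow(8, 2) = 64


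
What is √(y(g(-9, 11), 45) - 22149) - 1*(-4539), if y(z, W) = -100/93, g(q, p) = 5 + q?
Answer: 4539 + I*√191576001/93 ≈ 4539.0 + 148.83*I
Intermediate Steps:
y(z, W) = -100/93 (y(z, W) = -100*1/93 = -100/93)
√(y(g(-9, 11), 45) - 22149) - 1*(-4539) = √(-100/93 - 22149) - 1*(-4539) = √(-2059957/93) + 4539 = I*√191576001/93 + 4539 = 4539 + I*√191576001/93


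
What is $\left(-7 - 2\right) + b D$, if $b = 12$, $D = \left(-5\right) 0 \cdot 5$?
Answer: $-9$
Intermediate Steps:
$D = 0$ ($D = 0 \cdot 5 = 0$)
$\left(-7 - 2\right) + b D = \left(-7 - 2\right) + 12 \cdot 0 = -9 + 0 = -9$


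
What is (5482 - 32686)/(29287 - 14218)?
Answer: -9068/5023 ≈ -1.8053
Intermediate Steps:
(5482 - 32686)/(29287 - 14218) = -27204/15069 = -27204*1/15069 = -9068/5023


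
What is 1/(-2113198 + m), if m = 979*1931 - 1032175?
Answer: -1/1254924 ≈ -7.9686e-7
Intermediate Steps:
m = 858274 (m = 1890449 - 1032175 = 858274)
1/(-2113198 + m) = 1/(-2113198 + 858274) = 1/(-1254924) = -1/1254924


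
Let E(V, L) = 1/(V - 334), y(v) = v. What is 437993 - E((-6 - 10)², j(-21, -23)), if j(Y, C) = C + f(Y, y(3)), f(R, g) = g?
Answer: 34163455/78 ≈ 4.3799e+5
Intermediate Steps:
j(Y, C) = 3 + C (j(Y, C) = C + 3 = 3 + C)
E(V, L) = 1/(-334 + V)
437993 - E((-6 - 10)², j(-21, -23)) = 437993 - 1/(-334 + (-6 - 10)²) = 437993 - 1/(-334 + (-16)²) = 437993 - 1/(-334 + 256) = 437993 - 1/(-78) = 437993 - 1*(-1/78) = 437993 + 1/78 = 34163455/78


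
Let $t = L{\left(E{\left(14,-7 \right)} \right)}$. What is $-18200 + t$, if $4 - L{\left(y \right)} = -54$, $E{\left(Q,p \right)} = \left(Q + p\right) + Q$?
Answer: $-18142$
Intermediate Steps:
$E{\left(Q,p \right)} = p + 2 Q$
$L{\left(y \right)} = 58$ ($L{\left(y \right)} = 4 - -54 = 4 + 54 = 58$)
$t = 58$
$-18200 + t = -18200 + 58 = -18142$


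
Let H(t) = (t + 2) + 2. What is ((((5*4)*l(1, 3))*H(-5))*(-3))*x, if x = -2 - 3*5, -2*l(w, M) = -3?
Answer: -1530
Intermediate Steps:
l(w, M) = 3/2 (l(w, M) = -½*(-3) = 3/2)
H(t) = 4 + t (H(t) = (2 + t) + 2 = 4 + t)
x = -17 (x = -2 - 15 = -17)
((((5*4)*l(1, 3))*H(-5))*(-3))*x = ((((5*4)*(3/2))*(4 - 5))*(-3))*(-17) = (((20*(3/2))*(-1))*(-3))*(-17) = ((30*(-1))*(-3))*(-17) = -30*(-3)*(-17) = 90*(-17) = -1530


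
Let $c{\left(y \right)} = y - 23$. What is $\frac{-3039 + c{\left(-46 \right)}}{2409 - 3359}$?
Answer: $\frac{1554}{475} \approx 3.2716$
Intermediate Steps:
$c{\left(y \right)} = -23 + y$
$\frac{-3039 + c{\left(-46 \right)}}{2409 - 3359} = \frac{-3039 - 69}{2409 - 3359} = \frac{-3039 - 69}{-950} = \left(-3108\right) \left(- \frac{1}{950}\right) = \frac{1554}{475}$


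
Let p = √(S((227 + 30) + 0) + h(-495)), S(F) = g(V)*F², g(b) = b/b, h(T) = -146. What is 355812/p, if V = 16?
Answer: 355812*√65903/65903 ≈ 1386.0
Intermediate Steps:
g(b) = 1
S(F) = F² (S(F) = 1*F² = F²)
p = √65903 (p = √(((227 + 30) + 0)² - 146) = √((257 + 0)² - 146) = √(257² - 146) = √(66049 - 146) = √65903 ≈ 256.72)
355812/p = 355812/(√65903) = 355812*(√65903/65903) = 355812*√65903/65903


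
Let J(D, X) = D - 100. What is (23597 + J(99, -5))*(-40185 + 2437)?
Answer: -890701808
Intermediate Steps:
J(D, X) = -100 + D
(23597 + J(99, -5))*(-40185 + 2437) = (23597 + (-100 + 99))*(-40185 + 2437) = (23597 - 1)*(-37748) = 23596*(-37748) = -890701808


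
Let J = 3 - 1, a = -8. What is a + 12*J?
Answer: 16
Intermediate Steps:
J = 2
a + 12*J = -8 + 12*2 = -8 + 24 = 16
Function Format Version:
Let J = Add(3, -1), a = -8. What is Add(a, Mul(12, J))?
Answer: 16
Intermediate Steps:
J = 2
Add(a, Mul(12, J)) = Add(-8, Mul(12, 2)) = Add(-8, 24) = 16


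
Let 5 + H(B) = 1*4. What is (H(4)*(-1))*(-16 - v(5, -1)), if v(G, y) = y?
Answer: -15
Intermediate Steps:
H(B) = -1 (H(B) = -5 + 1*4 = -5 + 4 = -1)
(H(4)*(-1))*(-16 - v(5, -1)) = (-1*(-1))*(-16 - 1*(-1)) = 1*(-16 + 1) = 1*(-15) = -15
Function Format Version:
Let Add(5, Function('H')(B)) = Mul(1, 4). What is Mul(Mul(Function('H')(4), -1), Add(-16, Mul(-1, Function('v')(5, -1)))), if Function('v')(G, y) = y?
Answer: -15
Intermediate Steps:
Function('H')(B) = -1 (Function('H')(B) = Add(-5, Mul(1, 4)) = Add(-5, 4) = -1)
Mul(Mul(Function('H')(4), -1), Add(-16, Mul(-1, Function('v')(5, -1)))) = Mul(Mul(-1, -1), Add(-16, Mul(-1, -1))) = Mul(1, Add(-16, 1)) = Mul(1, -15) = -15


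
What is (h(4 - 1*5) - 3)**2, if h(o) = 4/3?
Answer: 25/9 ≈ 2.7778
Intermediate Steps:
h(o) = 4/3 (h(o) = 4*(1/3) = 4/3)
(h(4 - 1*5) - 3)**2 = (4/3 - 3)**2 = (-5/3)**2 = 25/9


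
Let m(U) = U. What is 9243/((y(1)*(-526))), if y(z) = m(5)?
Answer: -9243/2630 ≈ -3.5145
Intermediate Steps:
y(z) = 5
9243/((y(1)*(-526))) = 9243/((5*(-526))) = 9243/(-2630) = 9243*(-1/2630) = -9243/2630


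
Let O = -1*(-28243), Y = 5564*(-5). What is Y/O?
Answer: -27820/28243 ≈ -0.98502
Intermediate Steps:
Y = -27820
O = 28243
Y/O = -27820/28243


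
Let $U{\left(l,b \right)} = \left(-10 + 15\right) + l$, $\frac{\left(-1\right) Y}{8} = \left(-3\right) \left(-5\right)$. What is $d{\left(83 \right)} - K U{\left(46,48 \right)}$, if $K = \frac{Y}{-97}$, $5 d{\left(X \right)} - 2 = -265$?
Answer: $- \frac{56111}{485} \approx -115.69$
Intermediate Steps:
$d{\left(X \right)} = - \frac{263}{5}$ ($d{\left(X \right)} = \frac{2}{5} + \frac{1}{5} \left(-265\right) = \frac{2}{5} - 53 = - \frac{263}{5}$)
$Y = -120$ ($Y = - 8 \left(\left(-3\right) \left(-5\right)\right) = \left(-8\right) 15 = -120$)
$U{\left(l,b \right)} = 5 + l$
$K = \frac{120}{97}$ ($K = - \frac{120}{-97} = \left(-120\right) \left(- \frac{1}{97}\right) = \frac{120}{97} \approx 1.2371$)
$d{\left(83 \right)} - K U{\left(46,48 \right)} = - \frac{263}{5} - \frac{120 \left(5 + 46\right)}{97} = - \frac{263}{5} - \frac{120}{97} \cdot 51 = - \frac{263}{5} - \frac{6120}{97} = - \frac{56111}{485}$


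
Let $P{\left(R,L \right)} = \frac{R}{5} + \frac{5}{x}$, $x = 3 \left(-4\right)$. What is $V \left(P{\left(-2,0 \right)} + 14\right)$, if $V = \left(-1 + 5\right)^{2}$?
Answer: $\frac{3164}{15} \approx 210.93$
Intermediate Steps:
$x = -12$
$V = 16$ ($V = 4^{2} = 16$)
$P{\left(R,L \right)} = - \frac{5}{12} + \frac{R}{5}$ ($P{\left(R,L \right)} = \frac{R}{5} + \frac{5}{-12} = R \frac{1}{5} + 5 \left(- \frac{1}{12}\right) = \frac{R}{5} - \frac{5}{12} = - \frac{5}{12} + \frac{R}{5}$)
$V \left(P{\left(-2,0 \right)} + 14\right) = 16 \left(\left(- \frac{5}{12} + \frac{1}{5} \left(-2\right)\right) + 14\right) = 16 \left(\left(- \frac{5}{12} - \frac{2}{5}\right) + 14\right) = 16 \left(- \frac{49}{60} + 14\right) = 16 \cdot \frac{791}{60} = \frac{3164}{15}$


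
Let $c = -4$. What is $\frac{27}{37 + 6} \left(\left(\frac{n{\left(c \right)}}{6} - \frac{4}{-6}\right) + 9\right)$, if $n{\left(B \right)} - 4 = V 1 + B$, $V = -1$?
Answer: $\frac{513}{86} \approx 5.9651$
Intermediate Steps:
$n{\left(B \right)} = 3 + B$ ($n{\left(B \right)} = 4 + \left(\left(-1\right) 1 + B\right) = 4 + \left(-1 + B\right) = 3 + B$)
$\frac{27}{37 + 6} \left(\left(\frac{n{\left(c \right)}}{6} - \frac{4}{-6}\right) + 9\right) = \frac{27}{37 + 6} \left(\left(\frac{3 - 4}{6} - \frac{4}{-6}\right) + 9\right) = \frac{27}{43} \left(\left(\left(-1\right) \frac{1}{6} - - \frac{2}{3}\right) + 9\right) = 27 \cdot \frac{1}{43} \left(\left(- \frac{1}{6} + \frac{2}{3}\right) + 9\right) = \frac{27 \left(\frac{1}{2} + 9\right)}{43} = \frac{27}{43} \cdot \frac{19}{2} = \frac{513}{86}$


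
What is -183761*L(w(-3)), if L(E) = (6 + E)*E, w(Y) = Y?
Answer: 1653849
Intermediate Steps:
L(E) = E*(6 + E)
-183761*L(w(-3)) = -(-551283)*(6 - 3) = -(-551283)*3 = -183761*(-9) = 1653849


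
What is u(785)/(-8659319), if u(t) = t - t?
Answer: 0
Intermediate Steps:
u(t) = 0
u(785)/(-8659319) = 0/(-8659319) = 0*(-1/8659319) = 0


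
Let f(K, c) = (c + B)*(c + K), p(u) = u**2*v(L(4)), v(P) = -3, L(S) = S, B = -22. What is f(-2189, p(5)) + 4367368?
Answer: 4586976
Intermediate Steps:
p(u) = -3*u**2 (p(u) = u**2*(-3) = -3*u**2)
f(K, c) = (-22 + c)*(K + c) (f(K, c) = (c - 22)*(c + K) = (-22 + c)*(K + c))
f(-2189, p(5)) + 4367368 = ((-3*5**2)**2 - 22*(-2189) - (-66)*5**2 - (-6567)*5**2) + 4367368 = ((-3*25)**2 + 48158 - (-66)*25 - (-6567)*25) + 4367368 = ((-75)**2 + 48158 - 22*(-75) - 2189*(-75)) + 4367368 = (5625 + 48158 + 1650 + 164175) + 4367368 = 219608 + 4367368 = 4586976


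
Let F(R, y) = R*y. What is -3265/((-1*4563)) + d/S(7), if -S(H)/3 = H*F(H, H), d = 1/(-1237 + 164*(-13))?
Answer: 1257642592/1757617407 ≈ 0.71554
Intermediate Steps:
d = -1/3369 (d = 1/(-1237 - 2132) = 1/(-3369) = -1/3369 ≈ -0.00029682)
S(H) = -3*H³ (S(H) = -3*H*H*H = -3*H*H² = -3*H³)
-3265/((-1*4563)) + d/S(7) = -3265/((-1*4563)) - 1/(3369*((-3*7³))) = -3265/(-4563) - 1/(3369*((-3*343))) = -3265*(-1/4563) - 1/3369/(-1029) = 3265/4563 - 1/3369*(-1/1029) = 3265/4563 + 1/3466701 = 1257642592/1757617407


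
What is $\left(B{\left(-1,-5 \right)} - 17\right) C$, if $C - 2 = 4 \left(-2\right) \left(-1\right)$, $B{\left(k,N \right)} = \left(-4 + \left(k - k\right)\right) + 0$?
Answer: $-210$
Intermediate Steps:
$B{\left(k,N \right)} = -4$ ($B{\left(k,N \right)} = \left(-4 + 0\right) + 0 = -4 + 0 = -4$)
$C = 10$ ($C = 2 + 4 \left(-2\right) \left(-1\right) = 2 - -8 = 2 + 8 = 10$)
$\left(B{\left(-1,-5 \right)} - 17\right) C = \left(-4 - 17\right) 10 = \left(-21\right) 10 = -210$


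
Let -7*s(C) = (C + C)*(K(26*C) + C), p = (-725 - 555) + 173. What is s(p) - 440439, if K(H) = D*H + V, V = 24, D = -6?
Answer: 376859253/7 ≈ 5.3837e+7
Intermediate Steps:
K(H) = 24 - 6*H (K(H) = -6*H + 24 = 24 - 6*H)
p = -1107 (p = -1280 + 173 = -1107)
s(C) = -2*C*(24 - 155*C)/7 (s(C) = -(C + C)*((24 - 156*C) + C)/7 = -2*C*((24 - 156*C) + C)/7 = -2*C*(24 - 155*C)/7)
s(p) - 440439 = (2/7)*(-1107)*(-24 + 155*(-1107)) - 440439 = (2/7)*(-1107)*(-24 - 171585) - 440439 = (2/7)*(-1107)*(-171609) - 440439 = 379942326/7 - 440439 = 376859253/7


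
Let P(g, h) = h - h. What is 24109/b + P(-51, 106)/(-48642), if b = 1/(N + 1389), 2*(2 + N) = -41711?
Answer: -938732133/2 ≈ -4.6937e+8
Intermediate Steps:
N = -41715/2 (N = -2 + (½)*(-41711) = -2 - 41711/2 = -41715/2 ≈ -20858.)
P(g, h) = 0
b = -2/38937 (b = 1/(-41715/2 + 1389) = 1/(-38937/2) = -2/38937 ≈ -5.1365e-5)
24109/b + P(-51, 106)/(-48642) = 24109/(-2/38937) + 0/(-48642) = 24109*(-38937/2) + 0*(-1/48642) = -938732133/2 + 0 = -938732133/2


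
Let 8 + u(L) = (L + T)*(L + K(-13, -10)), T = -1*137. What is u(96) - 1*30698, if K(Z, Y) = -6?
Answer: -34396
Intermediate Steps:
T = -137
u(L) = -8 + (-137 + L)*(-6 + L) (u(L) = -8 + (L - 137)*(L - 6) = -8 + (-137 + L)*(-6 + L))
u(96) - 1*30698 = (814 + 96² - 143*96) - 1*30698 = (814 + 9216 - 13728) - 30698 = -3698 - 30698 = -34396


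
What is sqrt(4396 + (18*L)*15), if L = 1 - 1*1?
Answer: 2*sqrt(1099) ≈ 66.302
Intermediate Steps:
L = 0 (L = 1 - 1 = 0)
sqrt(4396 + (18*L)*15) = sqrt(4396 + (18*0)*15) = sqrt(4396 + 0*15) = sqrt(4396 + 0) = sqrt(4396) = 2*sqrt(1099)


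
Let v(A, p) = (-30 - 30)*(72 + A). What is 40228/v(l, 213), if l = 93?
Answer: -10057/2475 ≈ -4.0634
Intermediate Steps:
v(A, p) = -4320 - 60*A (v(A, p) = -60*(72 + A) = -4320 - 60*A)
40228/v(l, 213) = 40228/(-4320 - 60*93) = 40228/(-4320 - 5580) = 40228/(-9900) = 40228*(-1/9900) = -10057/2475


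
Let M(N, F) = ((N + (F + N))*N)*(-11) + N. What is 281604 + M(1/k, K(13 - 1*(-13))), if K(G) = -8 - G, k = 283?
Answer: 22553488859/80089 ≈ 2.8161e+5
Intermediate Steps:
M(N, F) = N - 11*N*(F + 2*N) (M(N, F) = ((F + 2*N)*N)*(-11) + N = (N*(F + 2*N))*(-11) + N = -11*N*(F + 2*N) + N = N - 11*N*(F + 2*N))
281604 + M(1/k, K(13 - 1*(-13))) = 281604 + (1 - 22/283 - 11*(-8 - (13 - 1*(-13))))/283 = 281604 + (1 - 22*1/283 - 11*(-8 - (13 + 13)))/283 = 281604 + (1 - 22/283 - 11*(-8 - 1*26))/283 = 281604 + (1 - 22/283 - 11*(-8 - 26))/283 = 281604 + (1 - 22/283 - 11*(-34))/283 = 281604 + (1 - 22/283 + 374)/283 = 281604 + (1/283)*(106103/283) = 281604 + 106103/80089 = 22553488859/80089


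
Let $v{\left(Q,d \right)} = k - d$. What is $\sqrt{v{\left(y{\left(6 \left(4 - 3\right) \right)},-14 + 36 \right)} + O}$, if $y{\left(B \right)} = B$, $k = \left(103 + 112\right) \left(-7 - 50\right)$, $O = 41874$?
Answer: $\sqrt{29597} \approx 172.04$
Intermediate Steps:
$k = -12255$ ($k = 215 \left(-57\right) = -12255$)
$v{\left(Q,d \right)} = -12255 - d$
$\sqrt{v{\left(y{\left(6 \left(4 - 3\right) \right)},-14 + 36 \right)} + O} = \sqrt{\left(-12255 - \left(-14 + 36\right)\right) + 41874} = \sqrt{\left(-12255 - 22\right) + 41874} = \sqrt{-12277 + 41874} = \sqrt{29597}$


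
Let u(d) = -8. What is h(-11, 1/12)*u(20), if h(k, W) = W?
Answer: -2/3 ≈ -0.66667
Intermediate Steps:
h(-11, 1/12)*u(20) = -8/12 = (1/12)*(-8) = -2/3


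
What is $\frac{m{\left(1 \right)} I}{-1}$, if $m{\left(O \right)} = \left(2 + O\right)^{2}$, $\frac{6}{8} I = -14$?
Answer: $168$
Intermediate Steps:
$I = - \frac{56}{3}$ ($I = \frac{4}{3} \left(-14\right) = - \frac{56}{3} \approx -18.667$)
$\frac{m{\left(1 \right)} I}{-1} = \frac{\left(2 + 1\right)^{2} \left(- \frac{56}{3}\right)}{-1} = 3^{2} \left(- \frac{56}{3}\right) \left(-1\right) = 9 \left(- \frac{56}{3}\right) \left(-1\right) = \left(-168\right) \left(-1\right) = 168$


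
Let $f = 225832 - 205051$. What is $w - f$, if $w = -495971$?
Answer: $-516752$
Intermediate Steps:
$f = 20781$ ($f = 225832 - 205051 = 20781$)
$w - f = -495971 - 20781 = -516752$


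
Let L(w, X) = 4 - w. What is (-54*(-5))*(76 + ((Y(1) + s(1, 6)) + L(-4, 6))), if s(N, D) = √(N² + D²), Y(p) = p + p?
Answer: 23220 + 270*√37 ≈ 24862.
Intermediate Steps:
Y(p) = 2*p
s(N, D) = √(D² + N²)
(-54*(-5))*(76 + ((Y(1) + s(1, 6)) + L(-4, 6))) = (-54*(-5))*(76 + ((2*1 + √(6² + 1²)) + (4 - 1*(-4)))) = 270*(76 + ((2 + √(36 + 1)) + (4 + 4))) = 270*(76 + ((2 + √37) + 8)) = 270*(76 + (10 + √37)) = 270*(86 + √37) = 23220 + 270*√37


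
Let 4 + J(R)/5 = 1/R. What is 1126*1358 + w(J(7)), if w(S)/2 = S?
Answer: 10703486/7 ≈ 1.5291e+6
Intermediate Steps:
J(R) = -20 + 5/R (J(R) = -20 + 5*(1/R) = -20 + 5/R)
w(S) = 2*S
1126*1358 + w(J(7)) = 1126*1358 + 2*(-20 + 5/7) = 1529108 + 2*(-20 + 5*(⅐)) = 1529108 + 2*(-20 + 5/7) = 1529108 + 2*(-135/7) = 1529108 - 270/7 = 10703486/7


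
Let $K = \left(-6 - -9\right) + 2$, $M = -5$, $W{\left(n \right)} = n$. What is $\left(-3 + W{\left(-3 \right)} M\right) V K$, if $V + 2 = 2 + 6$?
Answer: $360$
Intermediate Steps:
$V = 6$ ($V = -2 + \left(2 + 6\right) = -2 + 8 = 6$)
$K = 5$ ($K = \left(-6 + 9\right) + 2 = 3 + 2 = 5$)
$\left(-3 + W{\left(-3 \right)} M\right) V K = \left(-3 - -15\right) 6 \cdot 5 = \left(-3 + 15\right) 6 \cdot 5 = 12 \cdot 6 \cdot 5 = 72 \cdot 5 = 360$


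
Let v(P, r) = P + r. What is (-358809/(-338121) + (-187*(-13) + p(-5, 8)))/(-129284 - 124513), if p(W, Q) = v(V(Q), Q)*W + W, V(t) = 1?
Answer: -268474970/28604698479 ≈ -0.0093857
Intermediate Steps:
p(W, Q) = W + W*(1 + Q) (p(W, Q) = (1 + Q)*W + W = W*(1 + Q) + W = W + W*(1 + Q))
(-358809/(-338121) + (-187*(-13) + p(-5, 8)))/(-129284 - 124513) = (-358809/(-338121) + (-187*(-13) - 5*(2 + 8)))/(-129284 - 124513) = (-358809*(-1/338121) + (2431 - 5*10))/(-253797) = (119603/112707 + (2431 - 50))*(-1/253797) = (119603/112707 + 2381)*(-1/253797) = (268474970/112707)*(-1/253797) = -268474970/28604698479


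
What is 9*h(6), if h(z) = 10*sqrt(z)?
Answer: 90*sqrt(6) ≈ 220.45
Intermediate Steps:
9*h(6) = 9*(10*sqrt(6)) = 90*sqrt(6)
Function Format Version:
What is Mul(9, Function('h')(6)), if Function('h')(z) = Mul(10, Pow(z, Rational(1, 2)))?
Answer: Mul(90, Pow(6, Rational(1, 2))) ≈ 220.45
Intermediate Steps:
Mul(9, Function('h')(6)) = Mul(9, Mul(10, Pow(6, Rational(1, 2)))) = Mul(90, Pow(6, Rational(1, 2)))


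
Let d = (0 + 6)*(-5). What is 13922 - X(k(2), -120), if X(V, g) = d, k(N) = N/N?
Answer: 13952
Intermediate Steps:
k(N) = 1
d = -30 (d = 6*(-5) = -30)
X(V, g) = -30
13922 - X(k(2), -120) = 13922 - 1*(-30) = 13922 + 30 = 13952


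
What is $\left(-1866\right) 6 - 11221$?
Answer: $-22417$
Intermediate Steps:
$\left(-1866\right) 6 - 11221 = -11196 - 11221 = -22417$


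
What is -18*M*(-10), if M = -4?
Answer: -720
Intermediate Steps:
-18*M*(-10) = -18*(-4)*(-10) = 72*(-10) = -720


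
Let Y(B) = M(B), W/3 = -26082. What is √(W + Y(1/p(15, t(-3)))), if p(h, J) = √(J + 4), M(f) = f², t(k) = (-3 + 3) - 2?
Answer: I*√312982/2 ≈ 279.72*I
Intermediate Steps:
t(k) = -2 (t(k) = 0 - 2 = -2)
W = -78246 (W = 3*(-26082) = -78246)
p(h, J) = √(4 + J)
Y(B) = B²
√(W + Y(1/p(15, t(-3)))) = √(-78246 + (1/(√(4 - 2)))²) = √(-78246 + (1/(√2))²) = √(-78246 + (√2/2)²) = √(-78246 + ½) = √(-156491/2) = I*√312982/2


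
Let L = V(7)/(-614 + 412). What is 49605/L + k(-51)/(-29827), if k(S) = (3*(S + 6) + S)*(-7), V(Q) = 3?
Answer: -14232038456/4261 ≈ -3.3401e+6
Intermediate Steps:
k(S) = -126 - 28*S (k(S) = (3*(6 + S) + S)*(-7) = ((18 + 3*S) + S)*(-7) = (18 + 4*S)*(-7) = -126 - 28*S)
L = -3/202 (L = 3/(-614 + 412) = 3/(-202) = 3*(-1/202) = -3/202 ≈ -0.014851)
49605/L + k(-51)/(-29827) = 49605/(-3/202) + (-126 - 28*(-51))/(-29827) = 49605*(-202/3) + (-126 + 1428)*(-1/29827) = -3340070 + 1302*(-1/29827) = -3340070 - 186/4261 = -14232038456/4261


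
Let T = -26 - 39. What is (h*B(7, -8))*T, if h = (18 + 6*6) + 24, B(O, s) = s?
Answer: 40560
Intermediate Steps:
h = 78 (h = (18 + 36) + 24 = 54 + 24 = 78)
T = -65
(h*B(7, -8))*T = (78*(-8))*(-65) = -624*(-65) = 40560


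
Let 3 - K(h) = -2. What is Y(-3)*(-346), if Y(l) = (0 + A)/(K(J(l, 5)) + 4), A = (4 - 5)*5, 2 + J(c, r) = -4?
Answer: 1730/9 ≈ 192.22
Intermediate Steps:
J(c, r) = -6 (J(c, r) = -2 - 4 = -6)
K(h) = 5 (K(h) = 3 - 1*(-2) = 3 + 2 = 5)
A = -5 (A = -1*5 = -5)
Y(l) = -5/9 (Y(l) = (0 - 5)/(5 + 4) = -5/9)
Y(-3)*(-346) = -5/9*(-346) = 1730/9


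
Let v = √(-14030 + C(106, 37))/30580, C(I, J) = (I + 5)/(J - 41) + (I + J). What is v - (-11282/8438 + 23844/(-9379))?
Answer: 153504775/39570001 + I*√55659/61160 ≈ 3.8793 + 0.0038574*I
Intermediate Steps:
C(I, J) = I + J + (5 + I)/(-41 + J) (C(I, J) = (5 + I)/(-41 + J) + (I + J) = I + J + (5 + I)/(-41 + J))
v = I*√55659/61160 (v = √(-14030 + (5 + 37² - 41*37 - 40*106 + 106*37)/(-41 + 37))/30580 = √(-14030 + (5 + 1369 - 1517 - 4240 + 3922)/(-4))*(1/30580) = √(-14030 - ¼*(-461))*(1/30580) = √(-14030 + 461/4)*(1/30580) = √(-55659/4)*(1/30580) = (I*√55659/2)*(1/30580) = I*√55659/61160 ≈ 0.0038574*I)
v - (-11282/8438 + 23844/(-9379)) = I*√55659/61160 - (-11282/8438 + 23844/(-9379)) = I*√55659/61160 - (-11282*1/8438 + 23844*(-1/9379)) = I*√55659/61160 - (-5641/4219 - 23844/9379) = I*√55659/61160 - 1*(-153504775/39570001) = I*√55659/61160 + 153504775/39570001 = 153504775/39570001 + I*√55659/61160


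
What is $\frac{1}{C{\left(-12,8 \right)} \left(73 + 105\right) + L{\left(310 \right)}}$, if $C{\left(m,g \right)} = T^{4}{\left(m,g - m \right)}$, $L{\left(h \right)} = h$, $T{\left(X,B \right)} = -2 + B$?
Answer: $\frac{1}{18686038} \approx 5.3516 \cdot 10^{-8}$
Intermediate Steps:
$C{\left(m,g \right)} = \left(-2 + g - m\right)^{4}$ ($C{\left(m,g \right)} = \left(-2 + \left(g - m\right)\right)^{4} = \left(-2 + g - m\right)^{4}$)
$\frac{1}{C{\left(-12,8 \right)} \left(73 + 105\right) + L{\left(310 \right)}} = \frac{1}{\left(2 - 12 - 8\right)^{4} \left(73 + 105\right) + 310} = \frac{1}{\left(2 - 12 - 8\right)^{4} \cdot 178 + 310} = \frac{1}{\left(-18\right)^{4} \cdot 178 + 310} = \frac{1}{104976 \cdot 178 + 310} = \frac{1}{18685728 + 310} = \frac{1}{18686038}$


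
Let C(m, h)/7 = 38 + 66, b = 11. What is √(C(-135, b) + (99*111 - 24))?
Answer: √11693 ≈ 108.13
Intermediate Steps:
C(m, h) = 728 (C(m, h) = 7*(38 + 66) = 7*104 = 728)
√(C(-135, b) + (99*111 - 24)) = √(728 + (99*111 - 24)) = √(728 + (10989 - 24)) = √(728 + 10965) = √11693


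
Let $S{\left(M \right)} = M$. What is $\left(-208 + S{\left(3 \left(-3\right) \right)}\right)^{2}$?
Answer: $47089$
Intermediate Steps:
$\left(-208 + S{\left(3 \left(-3\right) \right)}\right)^{2} = \left(-208 + 3 \left(-3\right)\right)^{2} = \left(-208 - 9\right)^{2} = \left(-217\right)^{2} = 47089$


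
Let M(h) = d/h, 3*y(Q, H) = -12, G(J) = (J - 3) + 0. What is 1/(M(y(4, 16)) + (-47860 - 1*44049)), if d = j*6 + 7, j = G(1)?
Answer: -4/367631 ≈ -1.0880e-5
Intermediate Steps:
G(J) = -3 + J (G(J) = (-3 + J) + 0 = -3 + J)
y(Q, H) = -4 (y(Q, H) = (⅓)*(-12) = -4)
j = -2 (j = -3 + 1 = -2)
d = -5 (d = -2*6 + 7 = -12 + 7 = -5)
M(h) = -5/h
1/(M(y(4, 16)) + (-47860 - 1*44049)) = 1/(-5/(-4) + (-47860 - 1*44049)) = 1/(-5*(-¼) + (-47860 - 44049)) = 1/(5/4 - 91909) = 1/(-367631/4) = -4/367631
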